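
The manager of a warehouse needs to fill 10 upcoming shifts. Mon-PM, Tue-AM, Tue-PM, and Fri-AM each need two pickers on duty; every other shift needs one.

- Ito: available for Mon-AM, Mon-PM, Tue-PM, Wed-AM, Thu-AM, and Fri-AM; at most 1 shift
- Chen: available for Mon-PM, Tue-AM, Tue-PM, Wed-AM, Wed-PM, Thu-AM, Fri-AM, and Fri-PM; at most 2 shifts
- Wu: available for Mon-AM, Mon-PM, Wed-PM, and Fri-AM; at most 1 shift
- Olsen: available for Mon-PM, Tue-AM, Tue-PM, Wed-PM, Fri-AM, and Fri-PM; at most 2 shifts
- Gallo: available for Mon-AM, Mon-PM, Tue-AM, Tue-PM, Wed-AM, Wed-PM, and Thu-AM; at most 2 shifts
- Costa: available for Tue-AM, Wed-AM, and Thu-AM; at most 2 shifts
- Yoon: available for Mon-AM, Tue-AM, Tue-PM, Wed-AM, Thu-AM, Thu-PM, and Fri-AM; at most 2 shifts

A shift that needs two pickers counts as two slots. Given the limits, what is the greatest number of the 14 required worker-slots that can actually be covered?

Total capacity across all pickers is 1+2+1+2+2+2+2 = 12, and 14 slots are needed, so at most 12 can be filled.
An assignment achieving 12: Mon-AM→Ito, Mon-PM→Wu+Olsen, Tue-AM→Olsen+Gallo, Tue-PM→Gallo+Yoon, Wed-AM→Costa, Wed-PM→Chen, Thu-AM→Costa, Thu-PM→Yoon, Fri-PM→Chen.
Loads: Ito 1/1, Chen 2/2, Wu 1/1, Olsen 2/2, Gallo 2/2, Costa 2/2, Yoon 2/2.

12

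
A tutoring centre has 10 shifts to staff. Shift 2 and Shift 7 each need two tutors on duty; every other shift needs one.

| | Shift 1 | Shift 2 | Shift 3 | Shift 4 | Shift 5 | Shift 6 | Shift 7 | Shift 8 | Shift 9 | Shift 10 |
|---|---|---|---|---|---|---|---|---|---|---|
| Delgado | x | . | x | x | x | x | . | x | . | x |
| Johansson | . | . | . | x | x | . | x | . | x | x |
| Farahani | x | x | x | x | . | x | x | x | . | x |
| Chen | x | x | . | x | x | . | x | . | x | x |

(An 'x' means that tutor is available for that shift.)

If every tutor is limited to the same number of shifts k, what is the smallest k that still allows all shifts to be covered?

With 4 tutors and 12 worker-slots to fill, someone must work at least ⌈12/4⌉ = 3 shifts, so k ≥ 3.
k = 3 works: Shift 1→Farahani, Shift 2→Farahani+Chen, Shift 3→Delgado, Shift 4→Chen, Shift 5→Johansson, Shift 6→Delgado, Shift 7→Johansson+Farahani, Shift 8→Delgado, Shift 9→Johansson, Shift 10→Chen.
Loads: Delgado 3, Johansson 3, Farahani 3, Chen 3 — all ≤ 3.

3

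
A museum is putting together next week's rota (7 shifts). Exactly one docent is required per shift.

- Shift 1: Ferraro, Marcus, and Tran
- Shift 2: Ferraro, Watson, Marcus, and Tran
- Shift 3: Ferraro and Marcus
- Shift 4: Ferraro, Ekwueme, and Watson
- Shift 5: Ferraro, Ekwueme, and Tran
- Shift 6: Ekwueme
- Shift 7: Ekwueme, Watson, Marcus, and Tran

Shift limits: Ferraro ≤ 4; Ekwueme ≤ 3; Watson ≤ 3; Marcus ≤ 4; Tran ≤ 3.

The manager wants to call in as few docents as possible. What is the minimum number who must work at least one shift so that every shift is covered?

7 slots to fill and no one can take more than 4, so at least ⌈7/4⌉ = 2 docents are needed.
Ferraro and Ekwueme alone can cover everything: Shift 1→Ferraro, Shift 2→Ferraro, Shift 3→Ferraro, Shift 4→Ferraro, Shift 5→Ekwueme, Shift 6→Ekwueme, Shift 7→Ekwueme.

2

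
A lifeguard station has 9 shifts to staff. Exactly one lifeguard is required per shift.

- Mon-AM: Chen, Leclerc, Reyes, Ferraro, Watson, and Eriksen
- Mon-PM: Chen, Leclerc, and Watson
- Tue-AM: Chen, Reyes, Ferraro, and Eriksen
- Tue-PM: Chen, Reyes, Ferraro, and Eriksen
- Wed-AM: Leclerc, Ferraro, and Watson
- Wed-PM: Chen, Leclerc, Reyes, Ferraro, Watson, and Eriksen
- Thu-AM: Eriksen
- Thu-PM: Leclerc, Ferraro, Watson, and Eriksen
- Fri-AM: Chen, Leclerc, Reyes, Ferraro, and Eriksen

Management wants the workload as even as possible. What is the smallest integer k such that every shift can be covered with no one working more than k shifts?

2

With 6 lifeguards and 9 worker-slots to fill, someone must work at least ⌈9/6⌉ = 2 shifts, so k ≥ 2.
k = 2 works: Mon-AM→Ferraro, Mon-PM→Chen, Tue-AM→Chen, Tue-PM→Reyes, Wed-AM→Leclerc, Wed-PM→Ferraro, Thu-AM→Eriksen, Thu-PM→Leclerc, Fri-AM→Reyes.
Loads: Chen 2, Leclerc 2, Reyes 2, Ferraro 2, Watson 0, Eriksen 1 — all ≤ 2.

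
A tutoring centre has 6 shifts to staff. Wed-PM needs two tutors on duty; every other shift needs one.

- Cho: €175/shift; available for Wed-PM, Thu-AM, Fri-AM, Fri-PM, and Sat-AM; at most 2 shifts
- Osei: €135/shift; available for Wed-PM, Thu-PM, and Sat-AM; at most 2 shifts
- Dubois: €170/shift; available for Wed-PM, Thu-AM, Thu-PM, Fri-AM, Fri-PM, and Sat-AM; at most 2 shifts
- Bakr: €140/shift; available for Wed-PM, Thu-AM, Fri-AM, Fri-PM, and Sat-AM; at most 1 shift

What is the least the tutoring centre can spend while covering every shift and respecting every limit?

Picking the cheapest available tutor for each shift independently would cost €965, but that ignores the shift limits.
An optimal schedule: Wed-PM→Dubois+Bakr, Thu-AM→Cho, Thu-PM→Osei, Fri-AM→Cho, Fri-PM→Dubois, Sat-AM→Osei.
Total: 170 + 140 + 175 + 135 + 175 + 170 + 135 = €1100.

€1100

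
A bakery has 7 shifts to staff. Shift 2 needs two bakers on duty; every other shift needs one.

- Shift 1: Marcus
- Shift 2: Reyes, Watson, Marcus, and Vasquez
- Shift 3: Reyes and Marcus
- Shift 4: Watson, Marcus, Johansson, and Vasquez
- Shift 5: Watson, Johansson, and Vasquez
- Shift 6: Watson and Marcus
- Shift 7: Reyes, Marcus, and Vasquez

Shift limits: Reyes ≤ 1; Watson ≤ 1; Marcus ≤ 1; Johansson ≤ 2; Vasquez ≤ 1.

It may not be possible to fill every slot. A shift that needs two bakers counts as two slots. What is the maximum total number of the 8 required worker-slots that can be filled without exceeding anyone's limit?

Total capacity across all bakers is 1+1+1+2+1 = 6, and 8 slots are needed, so at most 6 can be filled.
An assignment achieving 6: Shift 1→Marcus, Shift 3→Reyes, Shift 4→Johansson, Shift 5→Johansson, Shift 6→Watson, Shift 7→Vasquez.
Loads: Reyes 1/1, Watson 1/1, Marcus 1/1, Johansson 2/2, Vasquez 1/1.

6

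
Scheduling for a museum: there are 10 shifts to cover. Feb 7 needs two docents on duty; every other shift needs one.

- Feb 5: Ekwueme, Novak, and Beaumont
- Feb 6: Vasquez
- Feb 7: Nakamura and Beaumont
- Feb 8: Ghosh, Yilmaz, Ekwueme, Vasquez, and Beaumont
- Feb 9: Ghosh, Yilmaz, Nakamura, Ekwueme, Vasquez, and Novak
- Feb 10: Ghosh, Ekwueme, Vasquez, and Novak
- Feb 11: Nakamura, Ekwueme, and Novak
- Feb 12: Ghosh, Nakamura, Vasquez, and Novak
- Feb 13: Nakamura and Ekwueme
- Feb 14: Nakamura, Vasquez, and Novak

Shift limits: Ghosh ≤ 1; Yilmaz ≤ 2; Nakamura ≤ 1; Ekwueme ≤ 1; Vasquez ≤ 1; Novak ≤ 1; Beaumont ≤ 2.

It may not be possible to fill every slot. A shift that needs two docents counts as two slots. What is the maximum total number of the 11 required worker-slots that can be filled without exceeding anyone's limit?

9

Total capacity across all docents is 1+2+1+1+1+1+2 = 9, and 11 slots are needed, so at most 9 can be filled.
An assignment achieving 9: Feb 5→Beaumont, Feb 6→Vasquez, Feb 7→Nakamura+Beaumont, Feb 8→Yilmaz, Feb 9→Yilmaz, Feb 10→Ghosh, Feb 11→Novak, Feb 13→Ekwueme.
Loads: Ghosh 1/1, Yilmaz 2/2, Nakamura 1/1, Ekwueme 1/1, Vasquez 1/1, Novak 1/1, Beaumont 2/2.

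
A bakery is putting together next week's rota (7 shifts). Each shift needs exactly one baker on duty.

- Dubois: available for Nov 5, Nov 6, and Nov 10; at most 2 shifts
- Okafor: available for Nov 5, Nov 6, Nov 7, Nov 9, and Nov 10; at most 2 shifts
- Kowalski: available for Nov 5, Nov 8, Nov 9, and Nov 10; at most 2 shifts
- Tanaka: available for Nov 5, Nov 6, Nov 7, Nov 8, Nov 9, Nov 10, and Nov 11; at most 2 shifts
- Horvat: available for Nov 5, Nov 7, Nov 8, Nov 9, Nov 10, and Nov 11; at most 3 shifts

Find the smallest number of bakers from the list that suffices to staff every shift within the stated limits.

3

7 slots to fill and no one can take more than 3, so at least ⌈7/3⌉ = 3 bakers are needed.
Dubois, Okafor, and Horvat alone can cover everything: Nov 5→Dubois, Nov 6→Dubois, Nov 7→Okafor, Nov 8→Horvat, Nov 9→Okafor, Nov 10→Horvat, Nov 11→Horvat.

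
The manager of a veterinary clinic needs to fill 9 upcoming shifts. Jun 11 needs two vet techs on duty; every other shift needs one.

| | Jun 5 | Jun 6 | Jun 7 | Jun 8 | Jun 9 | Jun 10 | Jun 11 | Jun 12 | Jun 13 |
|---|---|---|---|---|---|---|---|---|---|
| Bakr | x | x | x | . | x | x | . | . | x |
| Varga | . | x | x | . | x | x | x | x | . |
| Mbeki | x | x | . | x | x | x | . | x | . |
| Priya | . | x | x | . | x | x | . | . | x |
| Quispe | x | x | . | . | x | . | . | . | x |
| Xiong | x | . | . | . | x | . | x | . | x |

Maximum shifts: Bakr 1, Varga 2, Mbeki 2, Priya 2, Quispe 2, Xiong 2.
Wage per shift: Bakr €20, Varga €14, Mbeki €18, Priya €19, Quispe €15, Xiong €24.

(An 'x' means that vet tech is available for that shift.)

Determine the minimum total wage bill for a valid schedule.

€176

Jun 8 can only be covered by Mbeki, so that assignment is forced.
Jun 11 can only be covered by Varga and Xiong, so that assignment is forced.
Picking the cheapest available vet tech for each shift independently would cost €156, but that ignores the shift limits.
An optimal schedule: Jun 5→Mbeki, Jun 6→Quispe, Jun 7→Bakr, Jun 8→Mbeki, Jun 9→Quispe, Jun 10→Priya, Jun 11→Varga+Xiong, Jun 12→Varga, Jun 13→Priya.
Total: 18 + 15 + 20 + 18 + 15 + 19 + 14 + 24 + 14 + 19 = €176.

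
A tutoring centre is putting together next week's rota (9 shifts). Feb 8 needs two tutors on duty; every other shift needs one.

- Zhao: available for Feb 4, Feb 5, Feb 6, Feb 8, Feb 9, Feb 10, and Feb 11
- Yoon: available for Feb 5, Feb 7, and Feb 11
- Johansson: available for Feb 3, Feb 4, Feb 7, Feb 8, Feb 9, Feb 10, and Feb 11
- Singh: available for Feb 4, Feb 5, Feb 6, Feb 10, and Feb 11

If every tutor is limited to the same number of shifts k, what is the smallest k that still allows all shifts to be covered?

With 4 tutors and 10 worker-slots to fill, someone must work at least ⌈10/4⌉ = 3 shifts, so k ≥ 3.
k = 3 works: Feb 3→Johansson, Feb 4→Johansson, Feb 5→Yoon, Feb 6→Zhao, Feb 7→Yoon, Feb 8→Zhao+Johansson, Feb 9→Zhao, Feb 10→Singh, Feb 11→Yoon.
Loads: Zhao 3, Yoon 3, Johansson 3, Singh 1 — all ≤ 3.

3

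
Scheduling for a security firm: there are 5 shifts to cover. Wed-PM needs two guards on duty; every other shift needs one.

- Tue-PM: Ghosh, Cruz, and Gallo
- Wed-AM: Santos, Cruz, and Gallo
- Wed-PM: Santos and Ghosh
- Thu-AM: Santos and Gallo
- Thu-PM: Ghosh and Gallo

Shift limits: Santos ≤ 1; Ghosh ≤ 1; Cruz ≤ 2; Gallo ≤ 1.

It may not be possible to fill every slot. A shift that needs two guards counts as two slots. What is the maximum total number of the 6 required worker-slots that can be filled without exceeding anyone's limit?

5

Total capacity across all guards is 1+1+2+1 = 5, and 6 slots are needed, so at most 5 can be filled.
An assignment achieving 5: Tue-PM→Cruz, Wed-AM→Cruz, Wed-PM→Santos+Ghosh, Thu-AM→Gallo.
Loads: Santos 1/1, Ghosh 1/1, Cruz 2/2, Gallo 1/1.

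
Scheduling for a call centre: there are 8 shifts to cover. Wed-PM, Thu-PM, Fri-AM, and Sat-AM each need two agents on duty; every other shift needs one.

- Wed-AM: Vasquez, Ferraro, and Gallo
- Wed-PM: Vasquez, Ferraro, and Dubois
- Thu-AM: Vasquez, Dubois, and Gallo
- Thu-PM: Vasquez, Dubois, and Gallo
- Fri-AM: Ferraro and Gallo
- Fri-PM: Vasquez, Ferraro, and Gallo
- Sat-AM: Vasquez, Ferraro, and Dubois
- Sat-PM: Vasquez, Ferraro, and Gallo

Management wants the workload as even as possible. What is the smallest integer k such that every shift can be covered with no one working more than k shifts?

3

With 4 agents and 12 worker-slots to fill, someone must work at least ⌈12/4⌉ = 3 shifts, so k ≥ 3.
k = 3 works: Wed-AM→Vasquez, Wed-PM→Vasquez+Ferraro, Thu-AM→Dubois, Thu-PM→Vasquez+Dubois, Fri-AM→Ferraro+Gallo, Fri-PM→Gallo, Sat-AM→Ferraro+Dubois, Sat-PM→Gallo.
Loads: Vasquez 3, Ferraro 3, Dubois 3, Gallo 3 — all ≤ 3.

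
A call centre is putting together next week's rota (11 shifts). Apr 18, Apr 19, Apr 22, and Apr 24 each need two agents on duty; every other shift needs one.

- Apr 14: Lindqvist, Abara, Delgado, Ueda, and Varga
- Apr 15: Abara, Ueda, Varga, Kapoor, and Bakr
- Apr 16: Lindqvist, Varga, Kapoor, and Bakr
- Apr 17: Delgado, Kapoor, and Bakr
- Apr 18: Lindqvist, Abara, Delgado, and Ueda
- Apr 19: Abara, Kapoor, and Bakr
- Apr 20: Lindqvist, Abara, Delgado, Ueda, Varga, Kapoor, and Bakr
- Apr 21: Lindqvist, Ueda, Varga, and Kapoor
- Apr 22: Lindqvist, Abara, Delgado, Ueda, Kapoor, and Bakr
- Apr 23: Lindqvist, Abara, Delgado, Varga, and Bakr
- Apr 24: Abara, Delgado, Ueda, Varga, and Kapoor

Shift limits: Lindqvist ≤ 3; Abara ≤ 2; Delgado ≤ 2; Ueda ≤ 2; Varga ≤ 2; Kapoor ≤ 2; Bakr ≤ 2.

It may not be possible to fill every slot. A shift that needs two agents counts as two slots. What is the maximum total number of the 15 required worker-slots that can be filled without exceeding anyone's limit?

Total capacity across all agents is 3+2+2+2+2+2+2 = 15, and 15 slots are needed, so at most 15 can be filled.
An assignment achieving 15: Apr 14→Delgado, Apr 15→Ueda, Apr 16→Lindqvist, Apr 17→Delgado, Apr 18→Lindqvist+Abara, Apr 19→Abara+Kapoor, Apr 20→Bakr, Apr 21→Lindqvist, Apr 22→Kapoor+Bakr, Apr 23→Varga, Apr 24→Ueda+Varga.
Loads: Lindqvist 3/3, Abara 2/2, Delgado 2/2, Ueda 2/2, Varga 2/2, Kapoor 2/2, Bakr 2/2.

15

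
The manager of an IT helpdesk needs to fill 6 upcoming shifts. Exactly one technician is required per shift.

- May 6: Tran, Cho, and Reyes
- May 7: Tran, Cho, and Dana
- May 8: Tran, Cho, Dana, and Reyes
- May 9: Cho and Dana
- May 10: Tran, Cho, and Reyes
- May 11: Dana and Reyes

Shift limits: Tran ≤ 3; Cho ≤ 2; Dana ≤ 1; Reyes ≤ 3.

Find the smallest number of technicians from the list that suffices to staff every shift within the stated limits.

6 slots to fill and no one can take more than 3, so at least ⌈6/3⌉ = 2 technicians are needed.
No set of 2 technicians can cover every shift (each such set leaves at least one shift with no one available or exceeds a cap).
Tran, Cho, and Dana alone can cover everything: May 6→Tran, May 7→Tran, May 8→Cho, May 9→Cho, May 10→Tran, May 11→Dana.

3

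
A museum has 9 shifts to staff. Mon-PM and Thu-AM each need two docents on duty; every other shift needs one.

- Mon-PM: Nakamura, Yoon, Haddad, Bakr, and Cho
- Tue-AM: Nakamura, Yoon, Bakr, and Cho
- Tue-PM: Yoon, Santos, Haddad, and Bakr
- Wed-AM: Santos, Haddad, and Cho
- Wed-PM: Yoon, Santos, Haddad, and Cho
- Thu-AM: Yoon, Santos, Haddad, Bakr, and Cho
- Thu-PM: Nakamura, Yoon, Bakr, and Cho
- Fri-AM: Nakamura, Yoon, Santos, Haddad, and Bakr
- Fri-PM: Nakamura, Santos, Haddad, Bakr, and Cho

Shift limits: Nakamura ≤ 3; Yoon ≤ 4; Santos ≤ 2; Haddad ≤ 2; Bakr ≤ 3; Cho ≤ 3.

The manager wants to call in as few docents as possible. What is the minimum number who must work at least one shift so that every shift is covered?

11 slots to fill and no one can take more than 4, so at least ⌈11/4⌉ = 3 docents are needed.
Any 3 docents together have capacity at most 4+3+3 = 10 < 11 slots, so 3 can never suffice.
Nakamura, Yoon, Santos, and Haddad alone can cover everything: Mon-PM→Nakamura+Yoon, Tue-AM→Nakamura, Tue-PM→Yoon, Wed-AM→Santos, Wed-PM→Yoon, Thu-AM→Yoon+Santos, Thu-PM→Nakamura, Fri-AM→Haddad, Fri-PM→Haddad.

4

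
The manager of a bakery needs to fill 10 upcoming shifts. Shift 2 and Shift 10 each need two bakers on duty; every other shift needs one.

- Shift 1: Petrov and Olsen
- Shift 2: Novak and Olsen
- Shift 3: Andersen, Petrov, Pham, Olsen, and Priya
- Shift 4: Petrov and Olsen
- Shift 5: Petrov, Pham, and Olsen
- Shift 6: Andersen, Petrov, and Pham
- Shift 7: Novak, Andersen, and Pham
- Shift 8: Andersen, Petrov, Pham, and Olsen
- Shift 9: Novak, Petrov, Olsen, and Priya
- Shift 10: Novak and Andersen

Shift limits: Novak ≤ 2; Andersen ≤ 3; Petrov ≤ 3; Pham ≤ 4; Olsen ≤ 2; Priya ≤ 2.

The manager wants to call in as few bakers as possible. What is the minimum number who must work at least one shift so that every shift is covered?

12 slots to fill and no one can take more than 4, so at least ⌈12/4⌉ = 3 bakers are needed.
No set of 4 bakers can cover every shift (each such set leaves at least one shift with no one available or exceeds a cap).
Novak, Andersen, Petrov, Pham, and Olsen alone can cover everything: Shift 1→Petrov, Shift 2→Novak+Olsen, Shift 3→Pham, Shift 4→Petrov, Shift 5→Petrov, Shift 6→Andersen, Shift 7→Andersen, Shift 8→Pham, Shift 9→Olsen, Shift 10→Novak+Andersen.

5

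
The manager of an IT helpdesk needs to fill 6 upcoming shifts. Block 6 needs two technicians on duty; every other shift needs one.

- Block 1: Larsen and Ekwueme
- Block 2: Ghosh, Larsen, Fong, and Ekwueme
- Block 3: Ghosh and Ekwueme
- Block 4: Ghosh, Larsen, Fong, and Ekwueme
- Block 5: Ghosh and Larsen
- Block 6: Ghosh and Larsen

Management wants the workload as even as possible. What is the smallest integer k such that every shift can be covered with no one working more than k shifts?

With 4 technicians and 7 worker-slots to fill, someone must work at least ⌈7/4⌉ = 2 shifts, so k ≥ 2.
k = 2 works: Block 1→Larsen, Block 2→Fong, Block 3→Ekwueme, Block 4→Fong, Block 5→Ghosh, Block 6→Ghosh+Larsen.
Loads: Ghosh 2, Larsen 2, Fong 2, Ekwueme 1 — all ≤ 2.

2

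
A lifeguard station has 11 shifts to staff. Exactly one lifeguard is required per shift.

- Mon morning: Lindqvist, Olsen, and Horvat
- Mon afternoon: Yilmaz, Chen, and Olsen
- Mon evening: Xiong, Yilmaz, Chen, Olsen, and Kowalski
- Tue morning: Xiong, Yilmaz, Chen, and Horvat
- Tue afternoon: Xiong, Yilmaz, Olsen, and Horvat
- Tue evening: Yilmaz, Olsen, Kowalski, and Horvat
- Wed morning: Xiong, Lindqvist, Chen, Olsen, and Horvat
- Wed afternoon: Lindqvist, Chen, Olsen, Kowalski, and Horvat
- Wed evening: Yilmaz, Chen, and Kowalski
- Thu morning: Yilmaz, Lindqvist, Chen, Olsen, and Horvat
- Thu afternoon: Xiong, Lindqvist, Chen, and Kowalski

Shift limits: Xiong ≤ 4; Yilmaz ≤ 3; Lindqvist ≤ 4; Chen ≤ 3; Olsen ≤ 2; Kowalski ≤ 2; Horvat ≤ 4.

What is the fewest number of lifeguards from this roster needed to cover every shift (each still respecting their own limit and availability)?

3

11 slots to fill and no one can take more than 4, so at least ⌈11/4⌉ = 3 lifeguards are needed.
Xiong, Yilmaz, and Lindqvist alone can cover everything: Mon morning→Lindqvist, Mon afternoon→Yilmaz, Mon evening→Xiong, Tue morning→Xiong, Tue afternoon→Xiong, Tue evening→Yilmaz, Wed morning→Xiong, Wed afternoon→Lindqvist, Wed evening→Yilmaz, Thu morning→Lindqvist, Thu afternoon→Lindqvist.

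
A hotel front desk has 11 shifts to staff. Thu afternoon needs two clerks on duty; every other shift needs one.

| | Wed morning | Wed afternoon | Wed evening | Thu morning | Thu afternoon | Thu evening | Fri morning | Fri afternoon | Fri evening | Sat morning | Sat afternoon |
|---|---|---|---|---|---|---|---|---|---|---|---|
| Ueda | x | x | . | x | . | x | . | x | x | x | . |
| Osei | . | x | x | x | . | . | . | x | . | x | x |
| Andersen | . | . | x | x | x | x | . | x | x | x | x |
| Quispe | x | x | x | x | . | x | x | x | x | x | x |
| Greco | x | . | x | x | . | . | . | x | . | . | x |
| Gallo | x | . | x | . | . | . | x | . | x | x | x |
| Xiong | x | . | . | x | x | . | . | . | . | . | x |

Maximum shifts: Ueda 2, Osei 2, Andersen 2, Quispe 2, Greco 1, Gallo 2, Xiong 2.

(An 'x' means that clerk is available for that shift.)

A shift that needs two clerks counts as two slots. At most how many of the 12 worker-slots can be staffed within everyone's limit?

12

Total capacity across all clerks is 2+2+2+2+1+2+2 = 13, and 12 slots are needed, so at most 12 can be filled.
An assignment achieving 12: Wed morning→Quispe, Wed afternoon→Ueda, Wed evening→Osei, Thu morning→Greco, Thu afternoon→Andersen+Xiong, Thu evening→Ueda, Fri morning→Quispe, Fri afternoon→Osei, Fri evening→Andersen, Sat morning→Gallo, Sat afternoon→Gallo.
Loads: Ueda 2/2, Osei 2/2, Andersen 2/2, Quispe 2/2, Greco 1/1, Gallo 2/2, Xiong 1/2.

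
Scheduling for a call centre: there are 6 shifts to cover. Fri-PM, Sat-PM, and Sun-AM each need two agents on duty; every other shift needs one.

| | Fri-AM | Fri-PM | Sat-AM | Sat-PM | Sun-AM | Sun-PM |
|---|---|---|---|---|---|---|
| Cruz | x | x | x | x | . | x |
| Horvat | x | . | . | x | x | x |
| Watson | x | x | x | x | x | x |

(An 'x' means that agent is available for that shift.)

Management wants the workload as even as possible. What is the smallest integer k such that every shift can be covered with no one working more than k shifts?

With 3 agents and 9 worker-slots to fill, someone must work at least ⌈9/3⌉ = 3 shifts, so k ≥ 3.
k = 3 works: Fri-AM→Cruz, Fri-PM→Cruz+Watson, Sat-AM→Cruz, Sat-PM→Horvat+Watson, Sun-AM→Horvat+Watson, Sun-PM→Horvat.
Loads: Cruz 3, Horvat 3, Watson 3 — all ≤ 3.

3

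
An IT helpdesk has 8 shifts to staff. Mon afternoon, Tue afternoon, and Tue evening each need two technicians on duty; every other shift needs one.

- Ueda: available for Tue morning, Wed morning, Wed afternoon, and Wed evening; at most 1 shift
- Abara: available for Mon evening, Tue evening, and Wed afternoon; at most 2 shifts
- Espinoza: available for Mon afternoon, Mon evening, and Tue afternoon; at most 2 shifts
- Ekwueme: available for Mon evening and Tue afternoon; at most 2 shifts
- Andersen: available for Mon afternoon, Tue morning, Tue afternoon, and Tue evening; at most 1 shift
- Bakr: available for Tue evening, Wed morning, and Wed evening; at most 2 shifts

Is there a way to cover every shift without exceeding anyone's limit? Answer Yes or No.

Shifts {Mon afternoon, Tue morning, Tue evening, Wed morning, Wed evening} need 7 worker-slots in total, but the technicians available for any of those shifts (Ueda, Abara, Espinoza, Andersen, and Bakr) can supply at most 6 among them. So no valid schedule exists.

No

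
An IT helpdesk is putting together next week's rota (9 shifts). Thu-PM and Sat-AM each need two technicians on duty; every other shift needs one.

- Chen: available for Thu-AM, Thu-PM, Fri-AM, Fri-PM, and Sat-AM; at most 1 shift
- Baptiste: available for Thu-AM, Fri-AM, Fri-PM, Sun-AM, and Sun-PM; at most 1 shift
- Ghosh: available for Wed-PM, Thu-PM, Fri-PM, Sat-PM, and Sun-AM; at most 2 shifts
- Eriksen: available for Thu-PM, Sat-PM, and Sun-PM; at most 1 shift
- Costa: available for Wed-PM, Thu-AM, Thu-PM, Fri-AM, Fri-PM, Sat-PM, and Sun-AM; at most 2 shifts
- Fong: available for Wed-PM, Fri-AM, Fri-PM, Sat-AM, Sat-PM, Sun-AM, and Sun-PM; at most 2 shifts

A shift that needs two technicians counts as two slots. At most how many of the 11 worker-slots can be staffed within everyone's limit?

9

Total capacity across all technicians is 1+1+2+1+2+2 = 9, and 11 slots are needed, so at most 9 can be filled.
An assignment achieving 9: Wed-PM→Ghosh, Thu-AM→Baptiste, Thu-PM→Ghosh+Costa, Fri-AM→Costa, Sat-AM→Chen+Fong, Sat-PM→Fong, Sun-PM→Eriksen.
Loads: Chen 1/1, Baptiste 1/1, Ghosh 2/2, Eriksen 1/1, Costa 2/2, Fong 2/2.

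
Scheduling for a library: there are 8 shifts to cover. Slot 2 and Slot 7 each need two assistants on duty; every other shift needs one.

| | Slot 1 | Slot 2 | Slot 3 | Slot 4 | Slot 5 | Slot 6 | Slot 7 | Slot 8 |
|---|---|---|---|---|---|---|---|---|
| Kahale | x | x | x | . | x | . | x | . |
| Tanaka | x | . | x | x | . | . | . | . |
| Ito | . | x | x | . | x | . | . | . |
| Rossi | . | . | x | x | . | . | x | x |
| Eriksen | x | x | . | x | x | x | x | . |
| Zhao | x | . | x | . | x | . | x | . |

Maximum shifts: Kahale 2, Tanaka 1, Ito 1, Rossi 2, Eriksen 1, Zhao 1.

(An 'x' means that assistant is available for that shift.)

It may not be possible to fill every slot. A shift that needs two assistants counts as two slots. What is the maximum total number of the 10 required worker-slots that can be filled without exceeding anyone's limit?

8

Total capacity across all assistants is 2+1+1+2+1+1 = 8, and 10 slots are needed, so at most 8 can be filled.
An assignment achieving 8: Slot 1→Kahale, Slot 2→Kahale+Ito, Slot 4→Tanaka, Slot 5→Zhao, Slot 6→Eriksen, Slot 7→Rossi, Slot 8→Rossi.
Loads: Kahale 2/2, Tanaka 1/1, Ito 1/1, Rossi 2/2, Eriksen 1/1, Zhao 1/1.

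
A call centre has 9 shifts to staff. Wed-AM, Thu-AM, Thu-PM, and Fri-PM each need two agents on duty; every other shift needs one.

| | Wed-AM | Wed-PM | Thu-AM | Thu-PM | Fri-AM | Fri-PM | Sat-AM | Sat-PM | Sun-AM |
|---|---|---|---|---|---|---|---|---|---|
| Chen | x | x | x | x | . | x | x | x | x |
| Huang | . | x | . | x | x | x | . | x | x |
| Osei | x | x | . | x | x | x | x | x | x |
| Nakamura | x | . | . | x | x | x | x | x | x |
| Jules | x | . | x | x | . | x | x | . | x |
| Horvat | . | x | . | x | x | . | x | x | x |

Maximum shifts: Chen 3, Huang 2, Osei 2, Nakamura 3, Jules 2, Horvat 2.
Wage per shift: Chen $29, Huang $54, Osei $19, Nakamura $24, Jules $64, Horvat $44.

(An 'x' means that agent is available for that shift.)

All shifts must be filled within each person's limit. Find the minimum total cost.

$457

Thu-AM can only be covered by Chen and Jules, so that assignment is forced.
Picking the cheapest available agent for each shift independently would cost $317, but that ignores the shift limits.
An optimal schedule: Wed-AM→Nakamura+Chen, Wed-PM→Osei, Thu-AM→Chen+Jules, Thu-PM→Horvat+Huang, Fri-AM→Osei, Fri-PM→Chen+Huang, Sat-AM→Nakamura, Sat-PM→Nakamura, Sun-AM→Horvat.
Total: 24 + 29 + 19 + 29 + 64 + 44 + 54 + 19 + 29 + 54 + 24 + 24 + 44 = $457.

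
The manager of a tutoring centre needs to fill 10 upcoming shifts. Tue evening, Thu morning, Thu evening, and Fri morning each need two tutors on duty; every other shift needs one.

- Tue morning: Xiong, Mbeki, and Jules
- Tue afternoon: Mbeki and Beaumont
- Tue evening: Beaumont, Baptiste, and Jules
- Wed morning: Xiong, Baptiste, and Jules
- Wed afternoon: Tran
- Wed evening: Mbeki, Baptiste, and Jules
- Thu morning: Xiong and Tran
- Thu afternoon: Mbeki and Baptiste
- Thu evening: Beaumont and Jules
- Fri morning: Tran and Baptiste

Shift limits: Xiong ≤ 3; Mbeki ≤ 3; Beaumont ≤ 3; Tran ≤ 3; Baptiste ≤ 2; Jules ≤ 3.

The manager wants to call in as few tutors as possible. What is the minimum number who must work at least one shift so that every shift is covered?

14 slots to fill and no one can take more than 3, so at least ⌈14/3⌉ = 5 tutors are needed.
Xiong, Beaumont, Tran, Baptiste, and Jules alone can cover everything: Tue morning→Xiong, Tue afternoon→Beaumont, Tue evening→Beaumont+Jules, Wed morning→Xiong, Wed afternoon→Tran, Wed evening→Jules, Thu morning→Xiong+Tran, Thu afternoon→Baptiste, Thu evening→Beaumont+Jules, Fri morning→Tran+Baptiste.

5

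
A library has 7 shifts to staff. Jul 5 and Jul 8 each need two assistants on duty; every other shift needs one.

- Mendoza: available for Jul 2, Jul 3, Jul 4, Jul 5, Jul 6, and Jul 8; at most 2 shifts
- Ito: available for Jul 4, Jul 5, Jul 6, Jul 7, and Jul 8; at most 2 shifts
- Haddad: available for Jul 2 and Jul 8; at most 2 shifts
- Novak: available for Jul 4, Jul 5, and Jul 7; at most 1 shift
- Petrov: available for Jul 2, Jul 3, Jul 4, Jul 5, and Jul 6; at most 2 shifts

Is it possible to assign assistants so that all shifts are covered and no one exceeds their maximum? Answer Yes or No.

One valid schedule: Jul 2→Haddad, Jul 3→Mendoza, Jul 4→Petrov, Jul 5→Novak+Petrov, Jul 6→Mendoza, Jul 7→Ito, Jul 8→Ito+Haddad.
Loads: Mendoza 2/2, Ito 2/2, Haddad 2/2, Novak 1/1, Petrov 2/2 — all within limits.

Yes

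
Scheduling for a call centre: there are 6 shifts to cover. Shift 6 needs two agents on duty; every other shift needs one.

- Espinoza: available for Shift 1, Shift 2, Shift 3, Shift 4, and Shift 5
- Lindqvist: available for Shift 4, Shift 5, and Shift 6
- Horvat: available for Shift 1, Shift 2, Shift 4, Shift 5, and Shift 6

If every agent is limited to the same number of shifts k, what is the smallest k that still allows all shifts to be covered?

With 3 agents and 7 worker-slots to fill, someone must work at least ⌈7/3⌉ = 3 shifts, so k ≥ 3.
k = 3 works: Shift 1→Espinoza, Shift 2→Espinoza, Shift 3→Espinoza, Shift 4→Lindqvist, Shift 5→Lindqvist, Shift 6→Lindqvist+Horvat.
Loads: Espinoza 3, Lindqvist 3, Horvat 1 — all ≤ 3.

3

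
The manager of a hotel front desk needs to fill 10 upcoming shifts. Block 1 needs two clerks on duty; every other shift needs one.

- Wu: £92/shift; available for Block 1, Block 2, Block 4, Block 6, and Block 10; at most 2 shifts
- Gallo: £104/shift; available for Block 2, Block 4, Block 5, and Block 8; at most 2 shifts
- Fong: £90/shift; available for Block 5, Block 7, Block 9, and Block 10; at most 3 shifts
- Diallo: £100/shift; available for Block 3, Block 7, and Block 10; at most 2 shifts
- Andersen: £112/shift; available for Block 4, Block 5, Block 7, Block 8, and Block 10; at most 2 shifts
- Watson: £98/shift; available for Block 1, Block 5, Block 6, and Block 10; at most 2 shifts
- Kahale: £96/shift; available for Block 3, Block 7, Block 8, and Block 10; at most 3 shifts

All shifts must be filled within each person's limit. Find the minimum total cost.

£1042

Block 1 can only be covered by Wu and Watson, so that assignment is forced.
Block 9 can only be covered by Fong, so that assignment is forced.
Picking the cheapest available clerk for each shift independently would cost £1018, but that ignores the shift limits.
An optimal schedule: Block 1→Wu+Watson, Block 2→Wu, Block 3→Kahale, Block 4→Gallo, Block 5→Fong, Block 6→Watson, Block 7→Fong, Block 8→Kahale, Block 9→Fong, Block 10→Kahale.
Total: 92 + 98 + 92 + 96 + 104 + 90 + 98 + 90 + 96 + 90 + 96 = £1042.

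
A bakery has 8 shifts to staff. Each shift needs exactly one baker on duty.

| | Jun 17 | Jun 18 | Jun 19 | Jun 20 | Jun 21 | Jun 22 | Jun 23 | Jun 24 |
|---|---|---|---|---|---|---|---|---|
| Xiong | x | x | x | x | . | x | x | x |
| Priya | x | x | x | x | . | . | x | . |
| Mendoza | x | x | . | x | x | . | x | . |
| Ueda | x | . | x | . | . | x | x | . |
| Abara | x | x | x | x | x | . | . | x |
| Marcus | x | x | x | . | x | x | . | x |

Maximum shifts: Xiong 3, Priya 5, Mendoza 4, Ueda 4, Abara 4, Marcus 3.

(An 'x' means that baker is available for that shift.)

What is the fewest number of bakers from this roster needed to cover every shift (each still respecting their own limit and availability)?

8 slots to fill and no one can take more than 5, so at least ⌈8/5⌉ = 2 bakers are needed.
Priya and Marcus alone can cover everything: Jun 17→Priya, Jun 18→Priya, Jun 19→Priya, Jun 20→Priya, Jun 21→Marcus, Jun 22→Marcus, Jun 23→Priya, Jun 24→Marcus.

2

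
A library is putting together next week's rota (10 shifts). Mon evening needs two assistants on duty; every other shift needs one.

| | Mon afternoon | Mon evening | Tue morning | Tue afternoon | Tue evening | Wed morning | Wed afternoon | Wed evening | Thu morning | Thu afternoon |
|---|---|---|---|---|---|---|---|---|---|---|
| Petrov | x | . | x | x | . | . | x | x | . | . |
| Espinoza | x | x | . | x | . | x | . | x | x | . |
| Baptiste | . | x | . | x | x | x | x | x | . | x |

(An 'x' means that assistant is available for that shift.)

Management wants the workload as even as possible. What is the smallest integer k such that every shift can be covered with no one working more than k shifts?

4

With 3 assistants and 11 worker-slots to fill, someone must work at least ⌈11/3⌉ = 4 shifts, so k ≥ 4.
k = 4 works: Mon afternoon→Petrov, Mon evening→Espinoza+Baptiste, Tue morning→Petrov, Tue afternoon→Petrov, Tue evening→Baptiste, Wed morning→Espinoza, Wed afternoon→Petrov, Wed evening→Espinoza, Thu morning→Espinoza, Thu afternoon→Baptiste.
Loads: Petrov 4, Espinoza 4, Baptiste 3 — all ≤ 4.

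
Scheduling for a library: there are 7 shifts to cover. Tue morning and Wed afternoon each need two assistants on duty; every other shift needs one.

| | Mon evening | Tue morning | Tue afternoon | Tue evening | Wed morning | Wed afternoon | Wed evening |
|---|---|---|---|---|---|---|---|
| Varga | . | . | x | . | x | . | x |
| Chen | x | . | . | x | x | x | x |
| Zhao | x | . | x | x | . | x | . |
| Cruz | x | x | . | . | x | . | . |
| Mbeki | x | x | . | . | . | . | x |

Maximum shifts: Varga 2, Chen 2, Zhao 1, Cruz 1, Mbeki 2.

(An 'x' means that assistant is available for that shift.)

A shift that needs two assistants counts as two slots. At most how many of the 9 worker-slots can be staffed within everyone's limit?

8

Total capacity across all assistants is 2+2+1+1+2 = 8, and 9 slots are needed, so at most 8 can be filled.
An assignment achieving 8: Tue morning→Cruz+Mbeki, Tue afternoon→Varga, Tue evening→Chen, Wed morning→Varga, Wed afternoon→Chen+Zhao, Wed evening→Mbeki.
Loads: Varga 2/2, Chen 2/2, Zhao 1/1, Cruz 1/1, Mbeki 2/2.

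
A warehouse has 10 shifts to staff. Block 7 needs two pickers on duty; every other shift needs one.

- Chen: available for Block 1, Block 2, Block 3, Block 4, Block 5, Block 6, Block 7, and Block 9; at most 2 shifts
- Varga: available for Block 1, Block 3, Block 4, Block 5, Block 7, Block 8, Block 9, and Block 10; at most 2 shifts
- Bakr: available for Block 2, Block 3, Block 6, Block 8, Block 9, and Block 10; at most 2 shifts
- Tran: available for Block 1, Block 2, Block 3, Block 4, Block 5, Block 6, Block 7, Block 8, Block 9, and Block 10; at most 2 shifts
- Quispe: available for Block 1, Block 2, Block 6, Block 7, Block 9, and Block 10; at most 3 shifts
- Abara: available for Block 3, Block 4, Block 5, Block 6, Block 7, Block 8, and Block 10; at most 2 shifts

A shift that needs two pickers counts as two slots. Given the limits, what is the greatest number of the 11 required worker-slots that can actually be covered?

Total capacity across all pickers is 2+2+2+2+3+2 = 13, and 11 slots are needed, so at most 11 can be filled.
An assignment achieving 11: Block 1→Chen, Block 2→Chen, Block 3→Bakr, Block 4→Varga, Block 5→Varga, Block 6→Tran, Block 7→Tran+Quispe, Block 8→Bakr, Block 9→Quispe, Block 10→Quispe.
Loads: Chen 2/2, Varga 2/2, Bakr 2/2, Tran 2/2, Quispe 3/3, Abara 0/2.

11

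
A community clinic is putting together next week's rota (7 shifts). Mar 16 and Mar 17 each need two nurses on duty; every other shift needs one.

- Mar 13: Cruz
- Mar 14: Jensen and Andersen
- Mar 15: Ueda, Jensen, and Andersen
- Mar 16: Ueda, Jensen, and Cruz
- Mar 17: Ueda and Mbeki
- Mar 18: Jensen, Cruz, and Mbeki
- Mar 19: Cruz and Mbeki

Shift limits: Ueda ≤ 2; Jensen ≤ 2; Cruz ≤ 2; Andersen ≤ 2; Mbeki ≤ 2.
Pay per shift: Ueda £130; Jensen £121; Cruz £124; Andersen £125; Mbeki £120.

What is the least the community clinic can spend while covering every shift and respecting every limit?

Mar 13 can only be covered by Cruz, so that assignment is forced.
Mar 17 can only be covered by Ueda and Mbeki, so that assignment is forced.
Picking the cheapest available nurse for each shift independently would cost £1101, but that ignores the shift limits.
An optimal schedule: Mar 13→Cruz, Mar 14→Andersen, Mar 15→Andersen, Mar 16→Jensen+Cruz, Mar 17→Mbeki+Ueda, Mar 18→Jensen, Mar 19→Mbeki.
Total: 124 + 125 + 125 + 121 + 124 + 120 + 130 + 121 + 120 = £1110.

£1110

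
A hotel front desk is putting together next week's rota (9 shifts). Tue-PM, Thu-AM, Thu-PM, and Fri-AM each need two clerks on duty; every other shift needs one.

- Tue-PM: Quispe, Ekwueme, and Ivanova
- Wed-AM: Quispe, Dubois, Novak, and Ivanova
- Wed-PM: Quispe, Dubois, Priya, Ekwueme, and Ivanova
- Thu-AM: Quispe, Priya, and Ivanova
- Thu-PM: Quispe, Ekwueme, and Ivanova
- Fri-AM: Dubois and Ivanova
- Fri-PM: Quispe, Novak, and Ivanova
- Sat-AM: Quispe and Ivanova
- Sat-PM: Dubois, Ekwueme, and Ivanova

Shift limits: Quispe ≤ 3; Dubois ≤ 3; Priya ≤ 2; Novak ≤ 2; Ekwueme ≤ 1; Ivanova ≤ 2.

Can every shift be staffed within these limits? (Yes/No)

No

Total capacity is 13 and 13 slots are needed, so capacity alone doesn't rule it out.
Shifts {Tue-PM, Thu-AM, Thu-PM, Fri-AM, Sat-AM} need 9 worker-slots in total, but the clerks available for any of those shifts (Quispe, Dubois, Priya, Ekwueme, and Ivanova) can supply at most 8 among them. So no valid schedule exists.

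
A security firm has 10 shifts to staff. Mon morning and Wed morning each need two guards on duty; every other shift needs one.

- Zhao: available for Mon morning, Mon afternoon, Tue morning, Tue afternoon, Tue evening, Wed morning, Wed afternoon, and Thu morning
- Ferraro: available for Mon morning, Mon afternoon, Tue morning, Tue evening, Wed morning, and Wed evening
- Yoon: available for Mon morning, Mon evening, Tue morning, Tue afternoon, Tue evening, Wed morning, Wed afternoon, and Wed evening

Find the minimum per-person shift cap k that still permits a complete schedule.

With 3 guards and 12 worker-slots to fill, someone must work at least ⌈12/3⌉ = 4 shifts, so k ≥ 4.
k = 4 works: Mon morning→Ferraro+Yoon, Mon afternoon→Zhao, Mon evening→Yoon, Tue morning→Ferraro, Tue afternoon→Zhao, Tue evening→Yoon, Wed morning→Ferraro+Yoon, Wed afternoon→Zhao, Wed evening→Ferraro, Thu morning→Zhao.
Loads: Zhao 4, Ferraro 4, Yoon 4 — all ≤ 4.

4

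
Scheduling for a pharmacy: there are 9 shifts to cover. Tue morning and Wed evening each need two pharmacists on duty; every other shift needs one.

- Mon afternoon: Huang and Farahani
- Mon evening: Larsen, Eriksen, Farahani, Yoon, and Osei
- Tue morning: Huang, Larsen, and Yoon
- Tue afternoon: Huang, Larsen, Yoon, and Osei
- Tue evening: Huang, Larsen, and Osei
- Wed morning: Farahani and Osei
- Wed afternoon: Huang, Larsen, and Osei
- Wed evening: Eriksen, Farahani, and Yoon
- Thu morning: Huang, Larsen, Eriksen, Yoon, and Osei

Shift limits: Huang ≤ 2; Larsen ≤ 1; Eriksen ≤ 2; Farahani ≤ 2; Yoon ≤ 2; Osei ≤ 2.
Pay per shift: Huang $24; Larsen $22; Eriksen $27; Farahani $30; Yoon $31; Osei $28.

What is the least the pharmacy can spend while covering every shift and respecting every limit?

$302

Picking the cheapest available pharmacist for each shift independently would cost $265, but that ignores the shift limits.
An optimal schedule: Mon afternoon→Huang, Mon evening→Eriksen, Tue morning→Huang+Larsen, Tue afternoon→Yoon, Tue evening→Osei, Wed morning→Farahani, Wed afternoon→Osei, Wed evening→Eriksen+Farahani, Thu morning→Yoon.
Total: 24 + 27 + 24 + 22 + 31 + 28 + 30 + 28 + 27 + 30 + 31 = $302.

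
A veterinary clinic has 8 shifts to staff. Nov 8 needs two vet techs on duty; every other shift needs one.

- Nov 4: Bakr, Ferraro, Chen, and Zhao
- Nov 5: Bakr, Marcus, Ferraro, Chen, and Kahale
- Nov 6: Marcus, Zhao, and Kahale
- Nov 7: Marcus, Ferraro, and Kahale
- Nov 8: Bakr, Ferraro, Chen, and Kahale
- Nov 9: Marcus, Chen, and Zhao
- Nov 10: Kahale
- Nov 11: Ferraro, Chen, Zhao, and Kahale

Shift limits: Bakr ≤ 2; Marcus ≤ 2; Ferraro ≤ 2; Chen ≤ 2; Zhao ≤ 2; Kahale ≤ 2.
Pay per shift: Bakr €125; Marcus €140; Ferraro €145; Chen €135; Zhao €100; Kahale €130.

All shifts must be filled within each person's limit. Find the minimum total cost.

€1120

Nov 10 can only be covered by Kahale, so that assignment is forced.
Picking the cheapest available vet tech for each shift independently would cost €1040, but that ignores the shift limits.
An optimal schedule: Nov 4→Bakr, Nov 5→Marcus, Nov 6→Zhao, Nov 7→Kahale, Nov 8→Bakr+Chen, Nov 9→Zhao, Nov 10→Kahale, Nov 11→Chen.
Total: 125 + 140 + 100 + 130 + 125 + 135 + 100 + 130 + 135 = €1120.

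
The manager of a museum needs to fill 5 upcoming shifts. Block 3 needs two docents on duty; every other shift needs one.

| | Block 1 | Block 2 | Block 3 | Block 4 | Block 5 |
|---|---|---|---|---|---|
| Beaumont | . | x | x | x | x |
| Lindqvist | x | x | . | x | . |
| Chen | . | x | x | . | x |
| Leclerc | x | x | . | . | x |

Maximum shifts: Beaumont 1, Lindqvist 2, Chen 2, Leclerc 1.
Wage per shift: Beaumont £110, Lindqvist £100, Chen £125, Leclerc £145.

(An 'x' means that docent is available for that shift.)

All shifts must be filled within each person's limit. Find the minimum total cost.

Block 3 can only be covered by Beaumont and Chen, so that assignment is forced.
Picking the cheapest available docent for each shift independently would cost £645, but that ignores the shift limits.
An optimal schedule: Block 1→Lindqvist, Block 2→Leclerc, Block 3→Beaumont+Chen, Block 4→Lindqvist, Block 5→Chen.
Total: 100 + 145 + 110 + 125 + 100 + 125 = £705.

£705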